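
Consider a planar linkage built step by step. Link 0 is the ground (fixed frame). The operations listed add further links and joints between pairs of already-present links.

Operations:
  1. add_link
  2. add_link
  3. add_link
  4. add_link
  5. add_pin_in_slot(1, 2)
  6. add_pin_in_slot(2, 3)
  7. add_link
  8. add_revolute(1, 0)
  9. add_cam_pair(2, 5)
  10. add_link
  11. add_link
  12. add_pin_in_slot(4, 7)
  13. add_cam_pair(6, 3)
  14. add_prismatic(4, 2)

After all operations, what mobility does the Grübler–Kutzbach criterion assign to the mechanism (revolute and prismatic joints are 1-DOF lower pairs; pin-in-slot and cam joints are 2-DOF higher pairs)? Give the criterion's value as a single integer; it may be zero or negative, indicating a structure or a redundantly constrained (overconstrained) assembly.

L=1 J1=0 J2=0
add link → L=2 J1=0 J2=0
add link → L=3 J1=0 J2=0
add link → L=4 J1=0 J2=0
add link → L=5 J1=0 J2=0
PS@1,2 dof=2 J2 → L=5 J1=0 J2=1
PS@2,3 dof=2 J2 → L=5 J1=0 J2=2
add link → L=6 J1=0 J2=2
R@1,0 dof=1 J1 → L=6 J1=1 J2=2
C@2,5 dof=2 J2 → L=6 J1=1 J2=3
add link → L=7 J1=1 J2=3
add link → L=8 J1=1 J2=3
PS@4,7 dof=2 J2 → L=8 J1=1 J2=4
C@6,3 dof=2 J2 → L=8 J1=1 J2=5
P@4,2 dof=1 J1 → L=8 J1=2 J2=5
M=3(L−1)−2J1−J2=3·7−2·2−5=12

M = 12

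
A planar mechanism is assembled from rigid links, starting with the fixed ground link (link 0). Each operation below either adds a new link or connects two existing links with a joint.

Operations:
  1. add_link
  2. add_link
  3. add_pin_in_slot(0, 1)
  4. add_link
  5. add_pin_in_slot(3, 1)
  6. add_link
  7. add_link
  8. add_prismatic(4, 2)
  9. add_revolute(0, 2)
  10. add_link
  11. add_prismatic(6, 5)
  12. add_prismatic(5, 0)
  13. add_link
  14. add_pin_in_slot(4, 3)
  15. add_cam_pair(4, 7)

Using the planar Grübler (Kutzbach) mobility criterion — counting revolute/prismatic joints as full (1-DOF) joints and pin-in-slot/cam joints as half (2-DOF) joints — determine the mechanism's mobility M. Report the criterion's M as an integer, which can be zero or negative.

L=1 J1=0 J2=0
add link → L=2 J1=0 J2=0
add link → L=3 J1=0 J2=0
PS@0,1 dof=2 J2 → L=3 J1=0 J2=1
add link → L=4 J1=0 J2=1
PS@3,1 dof=2 J2 → L=4 J1=0 J2=2
add link → L=5 J1=0 J2=2
add link → L=6 J1=0 J2=2
P@4,2 dof=1 J1 → L=6 J1=1 J2=2
R@0,2 dof=1 J1 → L=6 J1=2 J2=2
add link → L=7 J1=2 J2=2
P@6,5 dof=1 J1 → L=7 J1=3 J2=2
P@5,0 dof=1 J1 → L=7 J1=4 J2=2
add link → L=8 J1=4 J2=2
PS@4,3 dof=2 J2 → L=8 J1=4 J2=3
C@4,7 dof=2 J2 → L=8 J1=4 J2=4
M=3(L−1)−2J1−J2=3·7−2·4−4=9

M = 9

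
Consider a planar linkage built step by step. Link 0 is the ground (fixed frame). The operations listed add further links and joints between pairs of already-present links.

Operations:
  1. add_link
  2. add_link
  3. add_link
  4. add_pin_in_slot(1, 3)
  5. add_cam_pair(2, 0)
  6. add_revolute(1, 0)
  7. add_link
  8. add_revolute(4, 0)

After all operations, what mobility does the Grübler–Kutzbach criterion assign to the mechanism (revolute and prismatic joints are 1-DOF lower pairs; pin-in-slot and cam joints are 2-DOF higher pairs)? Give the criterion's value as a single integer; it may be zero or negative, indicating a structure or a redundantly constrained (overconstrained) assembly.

M = 6

link 0 = ground. State L|J1|J2 = 1|0|0
+link1  2|0|0
+link2  3|0|0
+link3  4|0|0
PS(1,3) f=2→J2  4|0|1
C(2,0) f=2→J2  4|0|2
R(1,0) f=1→J1  4|1|2
+link4  5|1|2
R(4,0) f=1→J1  5|2|2
M = 3(5−1)−2·2−2 = 12−4−2 = 6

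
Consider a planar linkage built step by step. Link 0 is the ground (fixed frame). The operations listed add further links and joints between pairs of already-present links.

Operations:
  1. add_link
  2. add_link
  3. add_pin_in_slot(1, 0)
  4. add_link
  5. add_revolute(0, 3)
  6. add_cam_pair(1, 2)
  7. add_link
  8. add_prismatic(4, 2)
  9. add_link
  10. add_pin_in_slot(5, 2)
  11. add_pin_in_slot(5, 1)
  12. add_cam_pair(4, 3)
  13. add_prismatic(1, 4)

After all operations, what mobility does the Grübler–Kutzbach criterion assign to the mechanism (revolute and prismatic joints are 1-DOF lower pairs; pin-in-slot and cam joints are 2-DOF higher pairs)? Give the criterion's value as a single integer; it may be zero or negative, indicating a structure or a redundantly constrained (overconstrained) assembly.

M = 4

link 0 = ground. State L|J1|J2 = 1|0|0
+link1  2|0|0
+link2  3|0|0
PS(1,0) f=2→J2  3|0|1
+link3  4|0|1
R(0,3) f=1→J1  4|1|1
C(1,2) f=2→J2  4|1|2
+link4  5|1|2
P(4,2) f=1→J1  5|2|2
+link5  6|2|2
PS(5,2) f=2→J2  6|2|3
PS(5,1) f=2→J2  6|2|4
C(4,3) f=2→J2  6|2|5
P(1,4) f=1→J1  6|3|5
M = 3(6−1)−2·3−5 = 15−6−5 = 4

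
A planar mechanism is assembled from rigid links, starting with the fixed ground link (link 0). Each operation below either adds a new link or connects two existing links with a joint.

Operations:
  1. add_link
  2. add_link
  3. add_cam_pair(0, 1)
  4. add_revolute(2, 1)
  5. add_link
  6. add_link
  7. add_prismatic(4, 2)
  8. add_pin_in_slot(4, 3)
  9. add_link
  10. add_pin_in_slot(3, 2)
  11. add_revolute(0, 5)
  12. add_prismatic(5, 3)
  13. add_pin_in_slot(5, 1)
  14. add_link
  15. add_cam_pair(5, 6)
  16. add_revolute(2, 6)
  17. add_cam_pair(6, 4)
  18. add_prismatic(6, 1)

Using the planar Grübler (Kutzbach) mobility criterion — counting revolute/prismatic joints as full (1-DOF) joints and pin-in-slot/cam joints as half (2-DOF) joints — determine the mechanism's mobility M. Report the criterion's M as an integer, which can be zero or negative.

[1;0;0] (link 0 is ground)
L+ [2;0;0]
L+ [3;0;0]
C(0,1)∈J2 [3;0;1]
R(2,1)∈J1 [3;1;1]
L+ [4;1;1]
L+ [5;1;1]
P(4,2)∈J1 [5;2;1]
PS(4,3)∈J2 [5;2;2]
L+ [6;2;2]
PS(3,2)∈J2 [6;2;3]
R(0,5)∈J1 [6;3;3]
P(5,3)∈J1 [6;4;3]
PS(5,1)∈J2 [6;4;4]
L+ [7;4;4]
C(5,6)∈J2 [7;4;5]
R(2,6)∈J1 [7;5;5]
C(6,4)∈J2 [7;5;6]
P(6,1)∈J1 [7;6;6]
mobility = 18 − 12 − 6 = 0

M = 0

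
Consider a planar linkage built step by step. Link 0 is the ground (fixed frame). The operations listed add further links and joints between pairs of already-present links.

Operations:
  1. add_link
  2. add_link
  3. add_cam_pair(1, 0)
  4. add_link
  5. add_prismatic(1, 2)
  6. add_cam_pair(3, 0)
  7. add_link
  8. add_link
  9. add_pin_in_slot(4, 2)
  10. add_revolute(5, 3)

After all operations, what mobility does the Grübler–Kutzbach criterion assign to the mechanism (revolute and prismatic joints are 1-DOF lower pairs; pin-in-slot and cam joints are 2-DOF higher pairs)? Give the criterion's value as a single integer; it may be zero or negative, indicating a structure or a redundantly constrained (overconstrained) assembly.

M = 8

(L,J1,J2)=(1,0,0); link0 fixed
link1: (2,0,0)
link2: (3,0,0)
C 1-0 [J2]: (3,0,1)
link3: (4,0,1)
P 1-2 [J1]: (4,1,1)
C 3-0 [J2]: (4,1,2)
link4: (5,1,2)
link5: (6,1,2)
PS 4-2 [J2]: (6,1,3)
R 5-3 [J1]: (6,2,3)
Grübler: 3·5 − 2·2 − 3 = 8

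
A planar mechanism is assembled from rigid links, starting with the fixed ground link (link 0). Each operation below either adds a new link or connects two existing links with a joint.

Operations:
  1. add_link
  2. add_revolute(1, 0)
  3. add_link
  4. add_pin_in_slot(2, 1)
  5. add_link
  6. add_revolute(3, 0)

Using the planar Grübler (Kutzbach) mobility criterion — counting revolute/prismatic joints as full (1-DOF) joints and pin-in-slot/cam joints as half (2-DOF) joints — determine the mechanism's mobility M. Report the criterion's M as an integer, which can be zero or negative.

ground; <1,0,0>
#1 <2,0,0>
R:1↔0 J1 <2,1,0>
#2 <3,1,0>
PS:2↔1 J2 <3,1,1>
#3 <4,1,1>
R:3↔0 J1 <4,2,1>
3×3 − 2×2 − 1×1 = 4

M = 4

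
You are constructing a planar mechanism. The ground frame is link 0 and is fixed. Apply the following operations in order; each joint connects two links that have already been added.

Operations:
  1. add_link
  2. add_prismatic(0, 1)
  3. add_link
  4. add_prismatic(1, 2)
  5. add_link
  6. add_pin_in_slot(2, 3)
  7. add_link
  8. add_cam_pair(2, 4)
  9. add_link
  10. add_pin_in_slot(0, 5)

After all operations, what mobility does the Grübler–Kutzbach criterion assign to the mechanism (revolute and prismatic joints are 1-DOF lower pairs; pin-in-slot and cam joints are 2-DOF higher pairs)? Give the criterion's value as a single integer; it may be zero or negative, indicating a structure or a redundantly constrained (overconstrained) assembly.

link 0 = ground. State L|J1|J2 = 1|0|0
+link1  2|0|0
P(0,1) f=1→J1  2|1|0
+link2  3|1|0
P(1,2) f=1→J1  3|2|0
+link3  4|2|0
PS(2,3) f=2→J2  4|2|1
+link4  5|2|1
C(2,4) f=2→J2  5|2|2
+link5  6|2|2
PS(0,5) f=2→J2  6|2|3
M = 3(6−1)−2·2−3 = 15−4−3 = 8

M = 8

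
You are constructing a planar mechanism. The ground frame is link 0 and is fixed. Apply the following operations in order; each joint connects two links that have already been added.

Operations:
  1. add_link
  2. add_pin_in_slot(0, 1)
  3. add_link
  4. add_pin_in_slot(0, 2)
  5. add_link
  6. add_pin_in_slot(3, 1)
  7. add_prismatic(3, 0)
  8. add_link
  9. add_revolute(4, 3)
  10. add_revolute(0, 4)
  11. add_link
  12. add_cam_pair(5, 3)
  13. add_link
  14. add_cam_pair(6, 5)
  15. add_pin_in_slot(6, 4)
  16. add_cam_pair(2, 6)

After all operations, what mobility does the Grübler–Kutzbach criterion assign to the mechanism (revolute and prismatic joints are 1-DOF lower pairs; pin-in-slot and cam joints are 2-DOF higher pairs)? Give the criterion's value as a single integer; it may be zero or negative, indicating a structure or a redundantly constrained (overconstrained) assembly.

M = 5

ground; <1,0,0>
#1 <2,0,0>
PS:0↔1 J2 <2,0,1>
#2 <3,0,1>
PS:0↔2 J2 <3,0,2>
#3 <4,0,2>
PS:3↔1 J2 <4,0,3>
P:3↔0 J1 <4,1,3>
#4 <5,1,3>
R:4↔3 J1 <5,2,3>
R:0↔4 J1 <5,3,3>
#5 <6,3,3>
C:5↔3 J2 <6,3,4>
#6 <7,3,4>
C:6↔5 J2 <7,3,5>
PS:6↔4 J2 <7,3,6>
C:2↔6 J2 <7,3,7>
3×6 − 2×3 − 1×7 = 5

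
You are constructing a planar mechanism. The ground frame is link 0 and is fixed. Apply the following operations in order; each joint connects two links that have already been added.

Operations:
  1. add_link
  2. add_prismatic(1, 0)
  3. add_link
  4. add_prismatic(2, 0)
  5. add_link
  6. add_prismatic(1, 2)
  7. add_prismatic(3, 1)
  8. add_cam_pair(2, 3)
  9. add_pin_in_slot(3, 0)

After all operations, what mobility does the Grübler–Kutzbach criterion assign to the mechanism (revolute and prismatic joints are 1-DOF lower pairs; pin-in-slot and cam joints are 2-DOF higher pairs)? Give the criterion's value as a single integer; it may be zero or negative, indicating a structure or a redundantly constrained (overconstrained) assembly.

ground; <1,0,0>
#1 <2,0,0>
P:1↔0 J1 <2,1,0>
#2 <3,1,0>
P:2↔0 J1 <3,2,0>
#3 <4,2,0>
P:1↔2 J1 <4,3,0>
P:3↔1 J1 <4,4,0>
C:2↔3 J2 <4,4,1>
PS:3↔0 J2 <4,4,2>
3×3 − 2×4 − 1×2 = -1

M = -1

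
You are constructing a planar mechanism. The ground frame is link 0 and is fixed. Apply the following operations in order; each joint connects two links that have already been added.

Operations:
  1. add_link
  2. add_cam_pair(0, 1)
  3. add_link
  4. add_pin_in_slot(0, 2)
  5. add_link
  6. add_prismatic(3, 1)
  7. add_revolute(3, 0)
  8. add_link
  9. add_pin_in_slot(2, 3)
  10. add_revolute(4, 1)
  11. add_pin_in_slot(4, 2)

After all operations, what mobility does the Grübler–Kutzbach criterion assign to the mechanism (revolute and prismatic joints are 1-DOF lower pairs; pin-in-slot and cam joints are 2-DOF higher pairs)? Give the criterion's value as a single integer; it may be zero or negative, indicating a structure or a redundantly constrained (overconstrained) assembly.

link 0 = ground. State L|J1|J2 = 1|0|0
+link1  2|0|0
C(0,1) f=2→J2  2|0|1
+link2  3|0|1
PS(0,2) f=2→J2  3|0|2
+link3  4|0|2
P(3,1) f=1→J1  4|1|2
R(3,0) f=1→J1  4|2|2
+link4  5|2|2
PS(2,3) f=2→J2  5|2|3
R(4,1) f=1→J1  5|3|3
PS(4,2) f=2→J2  5|3|4
M = 3(5−1)−2·3−4 = 12−6−4 = 2

M = 2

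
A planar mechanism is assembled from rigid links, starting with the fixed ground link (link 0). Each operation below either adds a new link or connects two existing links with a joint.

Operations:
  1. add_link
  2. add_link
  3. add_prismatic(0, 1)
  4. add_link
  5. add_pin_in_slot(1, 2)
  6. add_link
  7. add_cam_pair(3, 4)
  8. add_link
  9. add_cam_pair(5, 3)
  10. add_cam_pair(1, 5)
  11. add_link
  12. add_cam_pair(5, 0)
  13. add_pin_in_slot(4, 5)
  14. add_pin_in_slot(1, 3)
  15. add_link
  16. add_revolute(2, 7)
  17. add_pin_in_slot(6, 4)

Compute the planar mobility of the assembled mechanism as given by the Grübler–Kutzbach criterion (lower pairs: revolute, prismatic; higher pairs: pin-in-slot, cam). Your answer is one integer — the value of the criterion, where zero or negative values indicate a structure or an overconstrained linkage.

[1;0;0] (link 0 is ground)
L+ [2;0;0]
L+ [3;0;0]
P(0,1)∈J1 [3;1;0]
L+ [4;1;0]
PS(1,2)∈J2 [4;1;1]
L+ [5;1;1]
C(3,4)∈J2 [5;1;2]
L+ [6;1;2]
C(5,3)∈J2 [6;1;3]
C(1,5)∈J2 [6;1;4]
L+ [7;1;4]
C(5,0)∈J2 [7;1;5]
PS(4,5)∈J2 [7;1;6]
PS(1,3)∈J2 [7;1;7]
L+ [8;1;7]
R(2,7)∈J1 [8;2;7]
PS(6,4)∈J2 [8;2;8]
mobility = 21 − 4 − 8 = 9

M = 9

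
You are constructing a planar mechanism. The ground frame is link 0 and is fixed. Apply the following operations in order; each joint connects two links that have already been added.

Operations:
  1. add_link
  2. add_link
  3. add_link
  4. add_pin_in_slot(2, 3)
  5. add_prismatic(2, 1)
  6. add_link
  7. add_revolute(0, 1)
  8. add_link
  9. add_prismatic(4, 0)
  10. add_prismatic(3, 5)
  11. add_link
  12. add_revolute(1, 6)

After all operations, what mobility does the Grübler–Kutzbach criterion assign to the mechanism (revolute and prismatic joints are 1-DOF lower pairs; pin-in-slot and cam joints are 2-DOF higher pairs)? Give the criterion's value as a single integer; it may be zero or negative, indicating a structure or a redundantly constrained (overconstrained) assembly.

L=1 J1=0 J2=0
add link → L=2 J1=0 J2=0
add link → L=3 J1=0 J2=0
add link → L=4 J1=0 J2=0
PS@2,3 dof=2 J2 → L=4 J1=0 J2=1
P@2,1 dof=1 J1 → L=4 J1=1 J2=1
add link → L=5 J1=1 J2=1
R@0,1 dof=1 J1 → L=5 J1=2 J2=1
add link → L=6 J1=2 J2=1
P@4,0 dof=1 J1 → L=6 J1=3 J2=1
P@3,5 dof=1 J1 → L=6 J1=4 J2=1
add link → L=7 J1=4 J2=1
R@1,6 dof=1 J1 → L=7 J1=5 J2=1
M=3(L−1)−2J1−J2=3·6−2·5−1=7

M = 7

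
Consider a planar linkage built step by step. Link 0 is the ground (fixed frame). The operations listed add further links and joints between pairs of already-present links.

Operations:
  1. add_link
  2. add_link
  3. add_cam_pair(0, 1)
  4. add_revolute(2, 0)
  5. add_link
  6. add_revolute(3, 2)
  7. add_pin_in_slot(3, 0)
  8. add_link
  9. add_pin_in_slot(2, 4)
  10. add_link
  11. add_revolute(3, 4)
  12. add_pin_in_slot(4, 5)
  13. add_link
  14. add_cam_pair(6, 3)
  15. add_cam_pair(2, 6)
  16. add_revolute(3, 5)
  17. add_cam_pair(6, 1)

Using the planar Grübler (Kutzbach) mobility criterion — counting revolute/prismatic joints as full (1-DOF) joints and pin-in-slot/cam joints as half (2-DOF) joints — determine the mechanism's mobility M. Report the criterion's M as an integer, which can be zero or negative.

M = 3

(L,J1,J2)=(1,0,0); link0 fixed
link1: (2,0,0)
link2: (3,0,0)
C 0-1 [J2]: (3,0,1)
R 2-0 [J1]: (3,1,1)
link3: (4,1,1)
R 3-2 [J1]: (4,2,1)
PS 3-0 [J2]: (4,2,2)
link4: (5,2,2)
PS 2-4 [J2]: (5,2,3)
link5: (6,2,3)
R 3-4 [J1]: (6,3,3)
PS 4-5 [J2]: (6,3,4)
link6: (7,3,4)
C 6-3 [J2]: (7,3,5)
C 2-6 [J2]: (7,3,6)
R 3-5 [J1]: (7,4,6)
C 6-1 [J2]: (7,4,7)
Grübler: 3·6 − 2·4 − 7 = 3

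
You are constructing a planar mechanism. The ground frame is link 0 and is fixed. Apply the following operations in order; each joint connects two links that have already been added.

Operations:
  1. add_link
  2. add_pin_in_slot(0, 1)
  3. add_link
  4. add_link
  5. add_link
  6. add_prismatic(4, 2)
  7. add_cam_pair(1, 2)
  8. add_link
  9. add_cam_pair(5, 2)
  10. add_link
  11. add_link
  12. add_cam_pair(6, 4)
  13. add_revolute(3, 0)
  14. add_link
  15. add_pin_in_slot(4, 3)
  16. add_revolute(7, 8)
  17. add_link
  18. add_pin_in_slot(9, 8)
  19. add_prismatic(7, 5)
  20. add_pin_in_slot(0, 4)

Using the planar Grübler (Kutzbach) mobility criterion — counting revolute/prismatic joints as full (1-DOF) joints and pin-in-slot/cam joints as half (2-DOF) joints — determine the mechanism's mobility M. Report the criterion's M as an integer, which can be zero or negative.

link 0 = ground. State L|J1|J2 = 1|0|0
+link1  2|0|0
PS(0,1) f=2→J2  2|0|1
+link2  3|0|1
+link3  4|0|1
+link4  5|0|1
P(4,2) f=1→J1  5|1|1
C(1,2) f=2→J2  5|1|2
+link5  6|1|2
C(5,2) f=2→J2  6|1|3
+link6  7|1|3
+link7  8|1|3
C(6,4) f=2→J2  8|1|4
R(3,0) f=1→J1  8|2|4
+link8  9|2|4
PS(4,3) f=2→J2  9|2|5
R(7,8) f=1→J1  9|3|5
+link9  10|3|5
PS(9,8) f=2→J2  10|3|6
P(7,5) f=1→J1  10|4|6
PS(0,4) f=2→J2  10|4|7
M = 3(10−1)−2·4−7 = 27−8−7 = 12

M = 12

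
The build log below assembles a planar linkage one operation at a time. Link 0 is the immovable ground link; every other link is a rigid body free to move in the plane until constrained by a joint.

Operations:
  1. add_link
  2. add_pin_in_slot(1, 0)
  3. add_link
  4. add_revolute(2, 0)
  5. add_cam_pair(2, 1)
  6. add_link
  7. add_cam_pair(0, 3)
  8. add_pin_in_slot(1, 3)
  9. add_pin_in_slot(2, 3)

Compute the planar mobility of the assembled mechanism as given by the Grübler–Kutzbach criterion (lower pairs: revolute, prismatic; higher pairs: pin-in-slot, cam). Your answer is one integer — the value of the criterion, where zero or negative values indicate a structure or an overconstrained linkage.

M = 2

[1;0;0] (link 0 is ground)
L+ [2;0;0]
PS(1,0)∈J2 [2;0;1]
L+ [3;0;1]
R(2,0)∈J1 [3;1;1]
C(2,1)∈J2 [3;1;2]
L+ [4;1;2]
C(0,3)∈J2 [4;1;3]
PS(1,3)∈J2 [4;1;4]
PS(2,3)∈J2 [4;1;5]
mobility = 9 − 2 − 5 = 2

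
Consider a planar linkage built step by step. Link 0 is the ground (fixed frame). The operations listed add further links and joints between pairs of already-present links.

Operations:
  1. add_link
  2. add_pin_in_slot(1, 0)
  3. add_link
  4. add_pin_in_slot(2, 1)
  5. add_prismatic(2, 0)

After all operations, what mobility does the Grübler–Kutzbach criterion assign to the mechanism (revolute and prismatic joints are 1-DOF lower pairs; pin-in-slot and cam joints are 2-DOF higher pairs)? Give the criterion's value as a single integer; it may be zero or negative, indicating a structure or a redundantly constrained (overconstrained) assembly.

(L,J1,J2)=(1,0,0); link0 fixed
link1: (2,0,0)
PS 1-0 [J2]: (2,0,1)
link2: (3,0,1)
PS 2-1 [J2]: (3,0,2)
P 2-0 [J1]: (3,1,2)
Grübler: 3·2 − 2·1 − 2 = 2

M = 2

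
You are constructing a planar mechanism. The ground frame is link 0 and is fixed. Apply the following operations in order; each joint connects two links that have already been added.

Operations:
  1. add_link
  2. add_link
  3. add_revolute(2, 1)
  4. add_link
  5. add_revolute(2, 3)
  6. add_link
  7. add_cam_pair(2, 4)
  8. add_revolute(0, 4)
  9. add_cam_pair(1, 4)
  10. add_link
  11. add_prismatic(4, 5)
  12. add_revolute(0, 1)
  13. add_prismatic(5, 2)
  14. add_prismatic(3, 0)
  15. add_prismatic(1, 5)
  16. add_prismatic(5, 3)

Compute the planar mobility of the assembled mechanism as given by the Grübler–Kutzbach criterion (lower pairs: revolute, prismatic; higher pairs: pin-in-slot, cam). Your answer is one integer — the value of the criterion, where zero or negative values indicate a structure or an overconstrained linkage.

L=1 J1=0 J2=0
add link → L=2 J1=0 J2=0
add link → L=3 J1=0 J2=0
R@2,1 dof=1 J1 → L=3 J1=1 J2=0
add link → L=4 J1=1 J2=0
R@2,3 dof=1 J1 → L=4 J1=2 J2=0
add link → L=5 J1=2 J2=0
C@2,4 dof=2 J2 → L=5 J1=2 J2=1
R@0,4 dof=1 J1 → L=5 J1=3 J2=1
C@1,4 dof=2 J2 → L=5 J1=3 J2=2
add link → L=6 J1=3 J2=2
P@4,5 dof=1 J1 → L=6 J1=4 J2=2
R@0,1 dof=1 J1 → L=6 J1=5 J2=2
P@5,2 dof=1 J1 → L=6 J1=6 J2=2
P@3,0 dof=1 J1 → L=6 J1=7 J2=2
P@1,5 dof=1 J1 → L=6 J1=8 J2=2
P@5,3 dof=1 J1 → L=6 J1=9 J2=2
M=3(L−1)−2J1−J2=3·5−2·9−2=-5

M = -5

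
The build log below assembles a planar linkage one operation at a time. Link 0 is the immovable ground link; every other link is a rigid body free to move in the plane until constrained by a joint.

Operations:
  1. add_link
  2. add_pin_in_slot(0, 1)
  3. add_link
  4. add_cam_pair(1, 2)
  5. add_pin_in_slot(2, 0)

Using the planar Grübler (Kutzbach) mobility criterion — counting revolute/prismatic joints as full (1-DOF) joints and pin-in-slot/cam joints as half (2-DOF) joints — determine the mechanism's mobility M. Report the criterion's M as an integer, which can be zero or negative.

M = 3

[1;0;0] (link 0 is ground)
L+ [2;0;0]
PS(0,1)∈J2 [2;0;1]
L+ [3;0;1]
C(1,2)∈J2 [3;0;2]
PS(2,0)∈J2 [3;0;3]
mobility = 6 − 0 − 3 = 3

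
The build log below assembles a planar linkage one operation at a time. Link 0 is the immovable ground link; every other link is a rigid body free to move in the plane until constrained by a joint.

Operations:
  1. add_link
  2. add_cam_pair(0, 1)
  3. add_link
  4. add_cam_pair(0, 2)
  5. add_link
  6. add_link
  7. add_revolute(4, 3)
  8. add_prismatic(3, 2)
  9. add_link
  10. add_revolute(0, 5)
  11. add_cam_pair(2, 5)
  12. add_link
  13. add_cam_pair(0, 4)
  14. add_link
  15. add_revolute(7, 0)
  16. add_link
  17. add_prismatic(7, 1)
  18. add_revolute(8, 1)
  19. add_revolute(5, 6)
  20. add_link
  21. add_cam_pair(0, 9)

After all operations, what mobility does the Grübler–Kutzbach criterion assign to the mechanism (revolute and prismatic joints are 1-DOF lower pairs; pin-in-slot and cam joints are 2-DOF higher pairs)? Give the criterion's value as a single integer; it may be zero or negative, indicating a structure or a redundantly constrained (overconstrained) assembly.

M = 8

(L,J1,J2)=(1,0,0); link0 fixed
link1: (2,0,0)
C 0-1 [J2]: (2,0,1)
link2: (3,0,1)
C 0-2 [J2]: (3,0,2)
link3: (4,0,2)
link4: (5,0,2)
R 4-3 [J1]: (5,1,2)
P 3-2 [J1]: (5,2,2)
link5: (6,2,2)
R 0-5 [J1]: (6,3,2)
C 2-5 [J2]: (6,3,3)
link6: (7,3,3)
C 0-4 [J2]: (7,3,4)
link7: (8,3,4)
R 7-0 [J1]: (8,4,4)
link8: (9,4,4)
P 7-1 [J1]: (9,5,4)
R 8-1 [J1]: (9,6,4)
R 5-6 [J1]: (9,7,4)
link9: (10,7,4)
C 0-9 [J2]: (10,7,5)
Grübler: 3·9 − 2·7 − 5 = 8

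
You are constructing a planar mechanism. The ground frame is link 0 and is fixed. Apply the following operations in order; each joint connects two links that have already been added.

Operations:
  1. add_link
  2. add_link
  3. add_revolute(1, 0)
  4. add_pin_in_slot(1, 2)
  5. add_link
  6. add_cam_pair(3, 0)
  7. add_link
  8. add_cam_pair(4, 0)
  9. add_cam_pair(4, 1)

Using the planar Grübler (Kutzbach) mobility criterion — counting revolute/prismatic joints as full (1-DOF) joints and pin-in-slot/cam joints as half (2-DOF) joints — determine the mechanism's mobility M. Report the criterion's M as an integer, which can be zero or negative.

M = 6

(L,J1,J2)=(1,0,0); link0 fixed
link1: (2,0,0)
link2: (3,0,0)
R 1-0 [J1]: (3,1,0)
PS 1-2 [J2]: (3,1,1)
link3: (4,1,1)
C 3-0 [J2]: (4,1,2)
link4: (5,1,2)
C 4-0 [J2]: (5,1,3)
C 4-1 [J2]: (5,1,4)
Grübler: 3·4 − 2·1 − 4 = 6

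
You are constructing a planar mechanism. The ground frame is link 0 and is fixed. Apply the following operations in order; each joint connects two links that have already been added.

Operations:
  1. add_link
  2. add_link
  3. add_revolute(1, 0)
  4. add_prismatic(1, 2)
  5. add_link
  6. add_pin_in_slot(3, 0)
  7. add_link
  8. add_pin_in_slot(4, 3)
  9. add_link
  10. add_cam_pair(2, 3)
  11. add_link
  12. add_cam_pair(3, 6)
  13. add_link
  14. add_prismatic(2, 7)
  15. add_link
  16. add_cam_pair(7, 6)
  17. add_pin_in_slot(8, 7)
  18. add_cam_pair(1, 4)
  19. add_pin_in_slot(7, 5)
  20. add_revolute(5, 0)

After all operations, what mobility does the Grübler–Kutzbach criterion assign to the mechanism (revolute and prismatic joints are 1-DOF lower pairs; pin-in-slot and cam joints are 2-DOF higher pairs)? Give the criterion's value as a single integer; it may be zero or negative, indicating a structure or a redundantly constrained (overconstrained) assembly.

M = 8

(L,J1,J2)=(1,0,0); link0 fixed
link1: (2,0,0)
link2: (3,0,0)
R 1-0 [J1]: (3,1,0)
P 1-2 [J1]: (3,2,0)
link3: (4,2,0)
PS 3-0 [J2]: (4,2,1)
link4: (5,2,1)
PS 4-3 [J2]: (5,2,2)
link5: (6,2,2)
C 2-3 [J2]: (6,2,3)
link6: (7,2,3)
C 3-6 [J2]: (7,2,4)
link7: (8,2,4)
P 2-7 [J1]: (8,3,4)
link8: (9,3,4)
C 7-6 [J2]: (9,3,5)
PS 8-7 [J2]: (9,3,6)
C 1-4 [J2]: (9,3,7)
PS 7-5 [J2]: (9,3,8)
R 5-0 [J1]: (9,4,8)
Grübler: 3·8 − 2·4 − 8 = 8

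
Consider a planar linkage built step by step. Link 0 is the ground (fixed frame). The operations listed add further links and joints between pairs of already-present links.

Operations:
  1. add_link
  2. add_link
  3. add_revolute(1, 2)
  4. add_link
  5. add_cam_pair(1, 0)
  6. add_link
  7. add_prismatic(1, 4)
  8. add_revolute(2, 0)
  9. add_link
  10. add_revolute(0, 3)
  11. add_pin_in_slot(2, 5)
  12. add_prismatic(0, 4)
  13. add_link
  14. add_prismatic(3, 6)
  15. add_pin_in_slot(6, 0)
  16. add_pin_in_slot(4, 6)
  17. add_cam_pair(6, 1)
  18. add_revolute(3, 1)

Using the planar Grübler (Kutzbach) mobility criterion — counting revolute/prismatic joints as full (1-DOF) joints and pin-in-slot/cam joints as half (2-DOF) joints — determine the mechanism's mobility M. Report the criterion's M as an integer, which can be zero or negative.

[1;0;0] (link 0 is ground)
L+ [2;0;0]
L+ [3;0;0]
R(1,2)∈J1 [3;1;0]
L+ [4;1;0]
C(1,0)∈J2 [4;1;1]
L+ [5;1;1]
P(1,4)∈J1 [5;2;1]
R(2,0)∈J1 [5;3;1]
L+ [6;3;1]
R(0,3)∈J1 [6;4;1]
PS(2,5)∈J2 [6;4;2]
P(0,4)∈J1 [6;5;2]
L+ [7;5;2]
P(3,6)∈J1 [7;6;2]
PS(6,0)∈J2 [7;6;3]
PS(4,6)∈J2 [7;6;4]
C(6,1)∈J2 [7;6;5]
R(3,1)∈J1 [7;7;5]
mobility = 18 − 14 − 5 = -1

M = -1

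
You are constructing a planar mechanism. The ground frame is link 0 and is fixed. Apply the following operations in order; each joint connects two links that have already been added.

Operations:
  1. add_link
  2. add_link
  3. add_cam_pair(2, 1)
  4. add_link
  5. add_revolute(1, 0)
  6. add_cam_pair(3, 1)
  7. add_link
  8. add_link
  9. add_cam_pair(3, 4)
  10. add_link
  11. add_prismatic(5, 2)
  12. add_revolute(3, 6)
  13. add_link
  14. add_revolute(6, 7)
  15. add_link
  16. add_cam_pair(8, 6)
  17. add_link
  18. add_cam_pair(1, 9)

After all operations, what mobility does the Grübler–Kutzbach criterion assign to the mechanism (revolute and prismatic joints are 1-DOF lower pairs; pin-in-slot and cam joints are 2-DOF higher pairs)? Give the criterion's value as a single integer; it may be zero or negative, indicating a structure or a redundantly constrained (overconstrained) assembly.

M = 14

[1;0;0] (link 0 is ground)
L+ [2;0;0]
L+ [3;0;0]
C(2,1)∈J2 [3;0;1]
L+ [4;0;1]
R(1,0)∈J1 [4;1;1]
C(3,1)∈J2 [4;1;2]
L+ [5;1;2]
L+ [6;1;2]
C(3,4)∈J2 [6;1;3]
L+ [7;1;3]
P(5,2)∈J1 [7;2;3]
R(3,6)∈J1 [7;3;3]
L+ [8;3;3]
R(6,7)∈J1 [8;4;3]
L+ [9;4;3]
C(8,6)∈J2 [9;4;4]
L+ [10;4;4]
C(1,9)∈J2 [10;4;5]
mobility = 27 − 8 − 5 = 14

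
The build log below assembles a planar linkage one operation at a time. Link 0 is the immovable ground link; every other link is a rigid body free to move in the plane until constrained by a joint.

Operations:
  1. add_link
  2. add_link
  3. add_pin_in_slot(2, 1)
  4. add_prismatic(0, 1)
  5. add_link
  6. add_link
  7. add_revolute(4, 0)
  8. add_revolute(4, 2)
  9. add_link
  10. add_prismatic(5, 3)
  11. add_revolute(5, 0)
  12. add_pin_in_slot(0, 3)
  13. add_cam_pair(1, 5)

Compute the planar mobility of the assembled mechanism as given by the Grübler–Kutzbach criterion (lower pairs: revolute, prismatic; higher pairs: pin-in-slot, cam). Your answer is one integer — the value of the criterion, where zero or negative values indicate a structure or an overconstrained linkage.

L=1 J1=0 J2=0
add link → L=2 J1=0 J2=0
add link → L=3 J1=0 J2=0
PS@2,1 dof=2 J2 → L=3 J1=0 J2=1
P@0,1 dof=1 J1 → L=3 J1=1 J2=1
add link → L=4 J1=1 J2=1
add link → L=5 J1=1 J2=1
R@4,0 dof=1 J1 → L=5 J1=2 J2=1
R@4,2 dof=1 J1 → L=5 J1=3 J2=1
add link → L=6 J1=3 J2=1
P@5,3 dof=1 J1 → L=6 J1=4 J2=1
R@5,0 dof=1 J1 → L=6 J1=5 J2=1
PS@0,3 dof=2 J2 → L=6 J1=5 J2=2
C@1,5 dof=2 J2 → L=6 J1=5 J2=3
M=3(L−1)−2J1−J2=3·5−2·5−3=2

M = 2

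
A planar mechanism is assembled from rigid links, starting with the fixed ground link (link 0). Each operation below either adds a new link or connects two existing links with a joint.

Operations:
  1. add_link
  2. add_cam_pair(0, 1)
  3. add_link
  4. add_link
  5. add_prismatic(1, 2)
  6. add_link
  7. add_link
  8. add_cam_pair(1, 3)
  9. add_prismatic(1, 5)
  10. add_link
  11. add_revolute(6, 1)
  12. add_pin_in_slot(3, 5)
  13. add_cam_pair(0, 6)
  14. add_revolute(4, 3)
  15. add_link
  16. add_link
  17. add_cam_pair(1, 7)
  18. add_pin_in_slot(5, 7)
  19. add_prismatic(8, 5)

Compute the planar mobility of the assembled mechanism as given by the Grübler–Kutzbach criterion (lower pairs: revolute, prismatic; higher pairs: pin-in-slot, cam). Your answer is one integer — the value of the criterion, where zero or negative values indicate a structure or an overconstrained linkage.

ground; <1,0,0>
#1 <2,0,0>
C:0↔1 J2 <2,0,1>
#2 <3,0,1>
#3 <4,0,1>
P:1↔2 J1 <4,1,1>
#4 <5,1,1>
#5 <6,1,1>
C:1↔3 J2 <6,1,2>
P:1↔5 J1 <6,2,2>
#6 <7,2,2>
R:6↔1 J1 <7,3,2>
PS:3↔5 J2 <7,3,3>
C:0↔6 J2 <7,3,4>
R:4↔3 J1 <7,4,4>
#7 <8,4,4>
#8 <9,4,4>
C:1↔7 J2 <9,4,5>
PS:5↔7 J2 <9,4,6>
P:8↔5 J1 <9,5,6>
3×8 − 2×5 − 1×6 = 8

M = 8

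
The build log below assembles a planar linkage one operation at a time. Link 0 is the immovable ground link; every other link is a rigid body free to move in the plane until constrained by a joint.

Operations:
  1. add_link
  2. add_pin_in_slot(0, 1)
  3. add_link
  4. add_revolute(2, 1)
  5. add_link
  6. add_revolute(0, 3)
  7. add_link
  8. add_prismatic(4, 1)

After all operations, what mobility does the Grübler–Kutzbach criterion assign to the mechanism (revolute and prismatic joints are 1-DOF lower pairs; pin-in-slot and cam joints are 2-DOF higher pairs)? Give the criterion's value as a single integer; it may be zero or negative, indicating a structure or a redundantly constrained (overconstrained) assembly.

M = 5

(L,J1,J2)=(1,0,0); link0 fixed
link1: (2,0,0)
PS 0-1 [J2]: (2,0,1)
link2: (3,0,1)
R 2-1 [J1]: (3,1,1)
link3: (4,1,1)
R 0-3 [J1]: (4,2,1)
link4: (5,2,1)
P 4-1 [J1]: (5,3,1)
Grübler: 3·4 − 2·3 − 1 = 5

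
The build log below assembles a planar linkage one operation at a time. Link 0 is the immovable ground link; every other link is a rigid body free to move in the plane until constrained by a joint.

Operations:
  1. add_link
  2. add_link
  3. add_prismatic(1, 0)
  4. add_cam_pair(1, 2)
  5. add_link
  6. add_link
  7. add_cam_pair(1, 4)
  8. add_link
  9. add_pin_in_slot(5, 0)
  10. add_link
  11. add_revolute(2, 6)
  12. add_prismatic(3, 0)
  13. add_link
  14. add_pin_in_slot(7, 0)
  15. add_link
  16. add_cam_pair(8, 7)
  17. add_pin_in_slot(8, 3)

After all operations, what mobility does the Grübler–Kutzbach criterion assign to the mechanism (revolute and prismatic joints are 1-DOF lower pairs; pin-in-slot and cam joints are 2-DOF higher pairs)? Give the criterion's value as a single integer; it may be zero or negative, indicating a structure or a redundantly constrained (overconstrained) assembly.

M = 12

[1;0;0] (link 0 is ground)
L+ [2;0;0]
L+ [3;0;0]
P(1,0)∈J1 [3;1;0]
C(1,2)∈J2 [3;1;1]
L+ [4;1;1]
L+ [5;1;1]
C(1,4)∈J2 [5;1;2]
L+ [6;1;2]
PS(5,0)∈J2 [6;1;3]
L+ [7;1;3]
R(2,6)∈J1 [7;2;3]
P(3,0)∈J1 [7;3;3]
L+ [8;3;3]
PS(7,0)∈J2 [8;3;4]
L+ [9;3;4]
C(8,7)∈J2 [9;3;5]
PS(8,3)∈J2 [9;3;6]
mobility = 24 − 6 − 6 = 12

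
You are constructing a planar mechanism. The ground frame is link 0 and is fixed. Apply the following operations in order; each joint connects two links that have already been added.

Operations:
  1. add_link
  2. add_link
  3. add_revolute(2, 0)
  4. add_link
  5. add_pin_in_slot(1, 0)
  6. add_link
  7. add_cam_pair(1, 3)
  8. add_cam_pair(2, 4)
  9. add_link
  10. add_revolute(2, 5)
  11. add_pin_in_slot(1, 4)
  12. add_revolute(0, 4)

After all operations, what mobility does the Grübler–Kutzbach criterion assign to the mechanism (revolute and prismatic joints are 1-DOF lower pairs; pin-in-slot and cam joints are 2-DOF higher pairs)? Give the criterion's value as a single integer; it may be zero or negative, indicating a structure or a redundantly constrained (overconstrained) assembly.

M = 5

L=1 J1=0 J2=0
add link → L=2 J1=0 J2=0
add link → L=3 J1=0 J2=0
R@2,0 dof=1 J1 → L=3 J1=1 J2=0
add link → L=4 J1=1 J2=0
PS@1,0 dof=2 J2 → L=4 J1=1 J2=1
add link → L=5 J1=1 J2=1
C@1,3 dof=2 J2 → L=5 J1=1 J2=2
C@2,4 dof=2 J2 → L=5 J1=1 J2=3
add link → L=6 J1=1 J2=3
R@2,5 dof=1 J1 → L=6 J1=2 J2=3
PS@1,4 dof=2 J2 → L=6 J1=2 J2=4
R@0,4 dof=1 J1 → L=6 J1=3 J2=4
M=3(L−1)−2J1−J2=3·5−2·3−4=5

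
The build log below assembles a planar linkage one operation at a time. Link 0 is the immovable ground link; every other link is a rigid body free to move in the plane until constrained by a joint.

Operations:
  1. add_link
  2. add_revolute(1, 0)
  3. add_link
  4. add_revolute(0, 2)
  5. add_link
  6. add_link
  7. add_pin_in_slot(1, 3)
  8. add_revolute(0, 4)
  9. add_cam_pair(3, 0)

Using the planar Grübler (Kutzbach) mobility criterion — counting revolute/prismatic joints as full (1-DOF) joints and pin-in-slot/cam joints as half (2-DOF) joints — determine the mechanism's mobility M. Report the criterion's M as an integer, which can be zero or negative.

link 0 = ground. State L|J1|J2 = 1|0|0
+link1  2|0|0
R(1,0) f=1→J1  2|1|0
+link2  3|1|0
R(0,2) f=1→J1  3|2|0
+link3  4|2|0
+link4  5|2|0
PS(1,3) f=2→J2  5|2|1
R(0,4) f=1→J1  5|3|1
C(3,0) f=2→J2  5|3|2
M = 3(5−1)−2·3−2 = 12−6−2 = 4

M = 4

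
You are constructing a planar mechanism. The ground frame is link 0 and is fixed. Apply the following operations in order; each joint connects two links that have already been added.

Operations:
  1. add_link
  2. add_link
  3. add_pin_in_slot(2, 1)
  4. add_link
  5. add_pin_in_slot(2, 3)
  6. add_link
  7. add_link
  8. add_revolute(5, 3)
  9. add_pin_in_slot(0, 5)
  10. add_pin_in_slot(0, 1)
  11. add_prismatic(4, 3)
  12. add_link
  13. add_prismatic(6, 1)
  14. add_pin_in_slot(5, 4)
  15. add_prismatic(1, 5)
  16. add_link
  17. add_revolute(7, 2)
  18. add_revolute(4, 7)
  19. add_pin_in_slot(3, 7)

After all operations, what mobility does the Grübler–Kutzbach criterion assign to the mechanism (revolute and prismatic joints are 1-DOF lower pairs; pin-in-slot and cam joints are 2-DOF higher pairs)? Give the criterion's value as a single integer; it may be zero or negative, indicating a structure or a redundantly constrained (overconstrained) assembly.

L=1 J1=0 J2=0
add link → L=2 J1=0 J2=0
add link → L=3 J1=0 J2=0
PS@2,1 dof=2 J2 → L=3 J1=0 J2=1
add link → L=4 J1=0 J2=1
PS@2,3 dof=2 J2 → L=4 J1=0 J2=2
add link → L=5 J1=0 J2=2
add link → L=6 J1=0 J2=2
R@5,3 dof=1 J1 → L=6 J1=1 J2=2
PS@0,5 dof=2 J2 → L=6 J1=1 J2=3
PS@0,1 dof=2 J2 → L=6 J1=1 J2=4
P@4,3 dof=1 J1 → L=6 J1=2 J2=4
add link → L=7 J1=2 J2=4
P@6,1 dof=1 J1 → L=7 J1=3 J2=4
PS@5,4 dof=2 J2 → L=7 J1=3 J2=5
P@1,5 dof=1 J1 → L=7 J1=4 J2=5
add link → L=8 J1=4 J2=5
R@7,2 dof=1 J1 → L=8 J1=5 J2=5
R@4,7 dof=1 J1 → L=8 J1=6 J2=5
PS@3,7 dof=2 J2 → L=8 J1=6 J2=6
M=3(L−1)−2J1−J2=3·7−2·6−6=3

M = 3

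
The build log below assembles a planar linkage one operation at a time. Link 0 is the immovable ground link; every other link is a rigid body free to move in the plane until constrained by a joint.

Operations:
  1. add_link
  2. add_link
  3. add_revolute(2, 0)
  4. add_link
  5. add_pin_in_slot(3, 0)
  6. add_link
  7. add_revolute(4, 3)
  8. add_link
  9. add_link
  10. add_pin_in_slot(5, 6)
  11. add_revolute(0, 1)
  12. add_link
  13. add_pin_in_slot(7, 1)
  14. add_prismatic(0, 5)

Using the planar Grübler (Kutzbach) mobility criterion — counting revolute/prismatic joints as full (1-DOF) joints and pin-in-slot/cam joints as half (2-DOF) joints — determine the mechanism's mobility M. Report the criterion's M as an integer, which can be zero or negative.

ground; <1,0,0>
#1 <2,0,0>
#2 <3,0,0>
R:2↔0 J1 <3,1,0>
#3 <4,1,0>
PS:3↔0 J2 <4,1,1>
#4 <5,1,1>
R:4↔3 J1 <5,2,1>
#5 <6,2,1>
#6 <7,2,1>
PS:5↔6 J2 <7,2,2>
R:0↔1 J1 <7,3,2>
#7 <8,3,2>
PS:7↔1 J2 <8,3,3>
P:0↔5 J1 <8,4,3>
3×7 − 2×4 − 1×3 = 10

M = 10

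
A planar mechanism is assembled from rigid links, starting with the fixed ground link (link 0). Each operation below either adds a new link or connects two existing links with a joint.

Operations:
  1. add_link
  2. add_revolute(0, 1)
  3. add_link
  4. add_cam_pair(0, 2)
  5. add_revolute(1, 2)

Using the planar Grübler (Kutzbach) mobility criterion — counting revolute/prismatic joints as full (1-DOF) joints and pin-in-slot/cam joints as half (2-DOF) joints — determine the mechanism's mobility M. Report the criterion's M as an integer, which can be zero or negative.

ground; <1,0,0>
#1 <2,0,0>
R:0↔1 J1 <2,1,0>
#2 <3,1,0>
C:0↔2 J2 <3,1,1>
R:1↔2 J1 <3,2,1>
3×2 − 2×2 − 1×1 = 1

M = 1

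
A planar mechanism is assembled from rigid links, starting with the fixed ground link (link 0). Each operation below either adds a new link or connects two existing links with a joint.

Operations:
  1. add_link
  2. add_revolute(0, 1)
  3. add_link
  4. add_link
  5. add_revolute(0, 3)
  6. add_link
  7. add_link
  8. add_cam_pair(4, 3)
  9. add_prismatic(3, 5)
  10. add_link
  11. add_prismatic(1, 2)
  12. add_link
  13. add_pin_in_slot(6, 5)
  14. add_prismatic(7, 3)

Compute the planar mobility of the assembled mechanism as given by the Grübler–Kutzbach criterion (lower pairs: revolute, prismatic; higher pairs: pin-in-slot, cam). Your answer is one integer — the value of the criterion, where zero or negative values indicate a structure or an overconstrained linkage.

L=1 J1=0 J2=0
add link → L=2 J1=0 J2=0
R@0,1 dof=1 J1 → L=2 J1=1 J2=0
add link → L=3 J1=1 J2=0
add link → L=4 J1=1 J2=0
R@0,3 dof=1 J1 → L=4 J1=2 J2=0
add link → L=5 J1=2 J2=0
add link → L=6 J1=2 J2=0
C@4,3 dof=2 J2 → L=6 J1=2 J2=1
P@3,5 dof=1 J1 → L=6 J1=3 J2=1
add link → L=7 J1=3 J2=1
P@1,2 dof=1 J1 → L=7 J1=4 J2=1
add link → L=8 J1=4 J2=1
PS@6,5 dof=2 J2 → L=8 J1=4 J2=2
P@7,3 dof=1 J1 → L=8 J1=5 J2=2
M=3(L−1)−2J1−J2=3·7−2·5−2=9

M = 9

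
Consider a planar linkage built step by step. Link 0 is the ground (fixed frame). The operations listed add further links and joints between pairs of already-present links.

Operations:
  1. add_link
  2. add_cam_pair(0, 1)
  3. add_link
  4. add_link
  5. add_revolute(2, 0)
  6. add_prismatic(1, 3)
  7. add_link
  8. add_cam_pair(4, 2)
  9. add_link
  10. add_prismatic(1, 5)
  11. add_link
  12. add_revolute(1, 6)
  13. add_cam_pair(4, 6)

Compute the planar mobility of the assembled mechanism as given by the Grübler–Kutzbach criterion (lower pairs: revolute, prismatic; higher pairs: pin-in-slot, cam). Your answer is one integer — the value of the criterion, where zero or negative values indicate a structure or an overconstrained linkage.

M = 7

(L,J1,J2)=(1,0,0); link0 fixed
link1: (2,0,0)
C 0-1 [J2]: (2,0,1)
link2: (3,0,1)
link3: (4,0,1)
R 2-0 [J1]: (4,1,1)
P 1-3 [J1]: (4,2,1)
link4: (5,2,1)
C 4-2 [J2]: (5,2,2)
link5: (6,2,2)
P 1-5 [J1]: (6,3,2)
link6: (7,3,2)
R 1-6 [J1]: (7,4,2)
C 4-6 [J2]: (7,4,3)
Grübler: 3·6 − 2·4 − 3 = 7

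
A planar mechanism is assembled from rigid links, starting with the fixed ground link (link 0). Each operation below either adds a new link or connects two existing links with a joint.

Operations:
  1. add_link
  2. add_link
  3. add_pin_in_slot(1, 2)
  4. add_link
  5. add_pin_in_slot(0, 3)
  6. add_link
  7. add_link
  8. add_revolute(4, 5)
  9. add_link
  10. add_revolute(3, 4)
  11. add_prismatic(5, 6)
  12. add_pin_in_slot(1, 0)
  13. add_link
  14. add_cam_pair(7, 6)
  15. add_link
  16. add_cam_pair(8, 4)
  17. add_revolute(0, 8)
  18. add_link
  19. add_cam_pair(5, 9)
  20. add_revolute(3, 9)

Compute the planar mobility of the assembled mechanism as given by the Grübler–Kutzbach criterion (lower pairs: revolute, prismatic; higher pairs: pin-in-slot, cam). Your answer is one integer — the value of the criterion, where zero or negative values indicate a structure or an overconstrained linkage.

link 0 = ground. State L|J1|J2 = 1|0|0
+link1  2|0|0
+link2  3|0|0
PS(1,2) f=2→J2  3|0|1
+link3  4|0|1
PS(0,3) f=2→J2  4|0|2
+link4  5|0|2
+link5  6|0|2
R(4,5) f=1→J1  6|1|2
+link6  7|1|2
R(3,4) f=1→J1  7|2|2
P(5,6) f=1→J1  7|3|2
PS(1,0) f=2→J2  7|3|3
+link7  8|3|3
C(7,6) f=2→J2  8|3|4
+link8  9|3|4
C(8,4) f=2→J2  9|3|5
R(0,8) f=1→J1  9|4|5
+link9  10|4|5
C(5,9) f=2→J2  10|4|6
R(3,9) f=1→J1  10|5|6
M = 3(10−1)−2·5−6 = 27−10−6 = 11

M = 11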